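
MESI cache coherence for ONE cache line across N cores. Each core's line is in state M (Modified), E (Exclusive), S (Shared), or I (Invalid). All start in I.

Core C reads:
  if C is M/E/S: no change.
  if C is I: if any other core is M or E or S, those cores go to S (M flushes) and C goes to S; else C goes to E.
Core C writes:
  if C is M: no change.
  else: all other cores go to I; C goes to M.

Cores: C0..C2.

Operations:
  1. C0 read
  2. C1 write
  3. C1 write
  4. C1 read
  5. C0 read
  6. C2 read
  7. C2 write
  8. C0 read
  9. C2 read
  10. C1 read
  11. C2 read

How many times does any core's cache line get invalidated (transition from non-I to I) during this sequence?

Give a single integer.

Op 1: C0 read [C0 read from I: no other sharers -> C0=E (exclusive)] -> [E,I,I] (invalidations this op: 0; running total: 0)
Op 2: C1 write [C1 write: invalidate ['C0=E'] -> C1=M] -> [I,M,I] (invalidations this op: 1; running total: 1)
Op 3: C1 write [C1 write: already M (modified), no change] -> [I,M,I] (invalidations this op: 0; running total: 1)
Op 4: C1 read [C1 read: already in M, no change] -> [I,M,I] (invalidations this op: 0; running total: 1)
Op 5: C0 read [C0 read from I: others=['C1=M'] -> C0=S, others downsized to S] -> [S,S,I] (invalidations this op: 0; running total: 1)
Op 6: C2 read [C2 read from I: others=['C0=S', 'C1=S'] -> C2=S, others downsized to S] -> [S,S,S] (invalidations this op: 0; running total: 1)
Op 7: C2 write [C2 write: invalidate ['C0=S', 'C1=S'] -> C2=M] -> [I,I,M] (invalidations this op: 2; running total: 3)
Op 8: C0 read [C0 read from I: others=['C2=M'] -> C0=S, others downsized to S] -> [S,I,S] (invalidations this op: 0; running total: 3)
Op 9: C2 read [C2 read: already in S, no change] -> [S,I,S] (invalidations this op: 0; running total: 3)
Op 10: C1 read [C1 read from I: others=['C0=S', 'C2=S'] -> C1=S, others downsized to S] -> [S,S,S] (invalidations this op: 0; running total: 3)
Op 11: C2 read [C2 read: already in S, no change] -> [S,S,S] (invalidations this op: 0; running total: 3)

Answer: 3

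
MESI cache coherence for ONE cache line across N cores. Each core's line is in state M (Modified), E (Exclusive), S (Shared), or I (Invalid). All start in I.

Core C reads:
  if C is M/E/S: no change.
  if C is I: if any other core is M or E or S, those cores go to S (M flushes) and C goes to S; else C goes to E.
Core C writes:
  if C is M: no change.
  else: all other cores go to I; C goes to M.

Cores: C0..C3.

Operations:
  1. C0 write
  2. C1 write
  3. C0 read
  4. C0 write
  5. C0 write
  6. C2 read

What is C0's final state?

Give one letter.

Answer: S

Derivation:
Op 1: C0 write [C0 write: invalidate none -> C0=M] -> [M,I,I,I]
Op 2: C1 write [C1 write: invalidate ['C0=M'] -> C1=M] -> [I,M,I,I]
Op 3: C0 read [C0 read from I: others=['C1=M'] -> C0=S, others downsized to S] -> [S,S,I,I]
Op 4: C0 write [C0 write: invalidate ['C1=S'] -> C0=M] -> [M,I,I,I]
Op 5: C0 write [C0 write: already M (modified), no change] -> [M,I,I,I]
Op 6: C2 read [C2 read from I: others=['C0=M'] -> C2=S, others downsized to S] -> [S,I,S,I]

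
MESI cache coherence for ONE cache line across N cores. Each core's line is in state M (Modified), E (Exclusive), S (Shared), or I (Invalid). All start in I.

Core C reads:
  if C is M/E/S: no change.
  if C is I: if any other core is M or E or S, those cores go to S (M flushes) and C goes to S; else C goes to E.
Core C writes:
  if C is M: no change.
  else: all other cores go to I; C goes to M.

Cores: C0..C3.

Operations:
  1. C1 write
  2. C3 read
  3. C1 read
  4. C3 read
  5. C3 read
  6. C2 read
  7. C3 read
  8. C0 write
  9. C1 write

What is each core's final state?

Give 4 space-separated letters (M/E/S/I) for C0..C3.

Op 1: C1 write [C1 write: invalidate none -> C1=M] -> [I,M,I,I]
Op 2: C3 read [C3 read from I: others=['C1=M'] -> C3=S, others downsized to S] -> [I,S,I,S]
Op 3: C1 read [C1 read: already in S, no change] -> [I,S,I,S]
Op 4: C3 read [C3 read: already in S, no change] -> [I,S,I,S]
Op 5: C3 read [C3 read: already in S, no change] -> [I,S,I,S]
Op 6: C2 read [C2 read from I: others=['C1=S', 'C3=S'] -> C2=S, others downsized to S] -> [I,S,S,S]
Op 7: C3 read [C3 read: already in S, no change] -> [I,S,S,S]
Op 8: C0 write [C0 write: invalidate ['C1=S', 'C2=S', 'C3=S'] -> C0=M] -> [M,I,I,I]
Op 9: C1 write [C1 write: invalidate ['C0=M'] -> C1=M] -> [I,M,I,I]

Answer: I M I I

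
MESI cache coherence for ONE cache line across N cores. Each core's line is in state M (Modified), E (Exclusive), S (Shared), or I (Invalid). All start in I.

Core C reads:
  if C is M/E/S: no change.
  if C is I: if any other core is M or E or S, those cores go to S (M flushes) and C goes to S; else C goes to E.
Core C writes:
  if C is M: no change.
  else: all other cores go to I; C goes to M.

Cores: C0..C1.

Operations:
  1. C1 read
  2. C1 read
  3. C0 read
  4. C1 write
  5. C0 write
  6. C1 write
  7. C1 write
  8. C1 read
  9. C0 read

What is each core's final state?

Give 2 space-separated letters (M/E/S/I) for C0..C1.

Answer: S S

Derivation:
Op 1: C1 read [C1 read from I: no other sharers -> C1=E (exclusive)] -> [I,E]
Op 2: C1 read [C1 read: already in E, no change] -> [I,E]
Op 3: C0 read [C0 read from I: others=['C1=E'] -> C0=S, others downsized to S] -> [S,S]
Op 4: C1 write [C1 write: invalidate ['C0=S'] -> C1=M] -> [I,M]
Op 5: C0 write [C0 write: invalidate ['C1=M'] -> C0=M] -> [M,I]
Op 6: C1 write [C1 write: invalidate ['C0=M'] -> C1=M] -> [I,M]
Op 7: C1 write [C1 write: already M (modified), no change] -> [I,M]
Op 8: C1 read [C1 read: already in M, no change] -> [I,M]
Op 9: C0 read [C0 read from I: others=['C1=M'] -> C0=S, others downsized to S] -> [S,S]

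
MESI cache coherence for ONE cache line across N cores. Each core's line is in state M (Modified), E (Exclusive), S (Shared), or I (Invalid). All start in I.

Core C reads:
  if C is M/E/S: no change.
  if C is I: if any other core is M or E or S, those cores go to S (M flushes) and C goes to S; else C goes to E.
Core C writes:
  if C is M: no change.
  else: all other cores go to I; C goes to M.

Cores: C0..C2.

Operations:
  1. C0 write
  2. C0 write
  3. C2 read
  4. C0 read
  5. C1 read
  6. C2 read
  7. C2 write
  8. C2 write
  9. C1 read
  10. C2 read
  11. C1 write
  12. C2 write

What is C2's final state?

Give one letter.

Op 1: C0 write [C0 write: invalidate none -> C0=M] -> [M,I,I]
Op 2: C0 write [C0 write: already M (modified), no change] -> [M,I,I]
Op 3: C2 read [C2 read from I: others=['C0=M'] -> C2=S, others downsized to S] -> [S,I,S]
Op 4: C0 read [C0 read: already in S, no change] -> [S,I,S]
Op 5: C1 read [C1 read from I: others=['C0=S', 'C2=S'] -> C1=S, others downsized to S] -> [S,S,S]
Op 6: C2 read [C2 read: already in S, no change] -> [S,S,S]
Op 7: C2 write [C2 write: invalidate ['C0=S', 'C1=S'] -> C2=M] -> [I,I,M]
Op 8: C2 write [C2 write: already M (modified), no change] -> [I,I,M]
Op 9: C1 read [C1 read from I: others=['C2=M'] -> C1=S, others downsized to S] -> [I,S,S]
Op 10: C2 read [C2 read: already in S, no change] -> [I,S,S]
Op 11: C1 write [C1 write: invalidate ['C2=S'] -> C1=M] -> [I,M,I]
Op 12: C2 write [C2 write: invalidate ['C1=M'] -> C2=M] -> [I,I,M]

Answer: M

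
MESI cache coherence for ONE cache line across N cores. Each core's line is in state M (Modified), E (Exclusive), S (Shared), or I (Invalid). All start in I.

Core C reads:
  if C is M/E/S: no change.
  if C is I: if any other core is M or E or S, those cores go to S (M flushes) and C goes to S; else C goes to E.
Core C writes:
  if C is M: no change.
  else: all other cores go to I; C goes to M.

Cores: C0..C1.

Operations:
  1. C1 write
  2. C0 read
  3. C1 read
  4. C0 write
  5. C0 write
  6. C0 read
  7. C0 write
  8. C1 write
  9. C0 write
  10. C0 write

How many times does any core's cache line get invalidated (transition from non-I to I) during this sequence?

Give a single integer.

Op 1: C1 write [C1 write: invalidate none -> C1=M] -> [I,M] (invalidations this op: 0; running total: 0)
Op 2: C0 read [C0 read from I: others=['C1=M'] -> C0=S, others downsized to S] -> [S,S] (invalidations this op: 0; running total: 0)
Op 3: C1 read [C1 read: already in S, no change] -> [S,S] (invalidations this op: 0; running total: 0)
Op 4: C0 write [C0 write: invalidate ['C1=S'] -> C0=M] -> [M,I] (invalidations this op: 1; running total: 1)
Op 5: C0 write [C0 write: already M (modified), no change] -> [M,I] (invalidations this op: 0; running total: 1)
Op 6: C0 read [C0 read: already in M, no change] -> [M,I] (invalidations this op: 0; running total: 1)
Op 7: C0 write [C0 write: already M (modified), no change] -> [M,I] (invalidations this op: 0; running total: 1)
Op 8: C1 write [C1 write: invalidate ['C0=M'] -> C1=M] -> [I,M] (invalidations this op: 1; running total: 2)
Op 9: C0 write [C0 write: invalidate ['C1=M'] -> C0=M] -> [M,I] (invalidations this op: 1; running total: 3)
Op 10: C0 write [C0 write: already M (modified), no change] -> [M,I] (invalidations this op: 0; running total: 3)

Answer: 3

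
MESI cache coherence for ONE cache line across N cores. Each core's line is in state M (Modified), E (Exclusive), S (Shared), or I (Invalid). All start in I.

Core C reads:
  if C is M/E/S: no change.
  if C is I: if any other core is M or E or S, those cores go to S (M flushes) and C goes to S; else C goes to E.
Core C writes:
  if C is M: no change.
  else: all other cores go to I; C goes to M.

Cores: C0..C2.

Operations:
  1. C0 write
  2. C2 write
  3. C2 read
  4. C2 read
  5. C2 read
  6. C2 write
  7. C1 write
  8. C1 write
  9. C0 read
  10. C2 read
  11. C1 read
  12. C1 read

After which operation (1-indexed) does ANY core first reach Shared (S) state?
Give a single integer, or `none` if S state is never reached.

Answer: 9

Derivation:
Op 1: C0 write [C0 write: invalidate none -> C0=M] -> [M,I,I]
Op 2: C2 write [C2 write: invalidate ['C0=M'] -> C2=M] -> [I,I,M]
Op 3: C2 read [C2 read: already in M, no change] -> [I,I,M]
Op 4: C2 read [C2 read: already in M, no change] -> [I,I,M]
Op 5: C2 read [C2 read: already in M, no change] -> [I,I,M]
Op 6: C2 write [C2 write: already M (modified), no change] -> [I,I,M]
Op 7: C1 write [C1 write: invalidate ['C2=M'] -> C1=M] -> [I,M,I]
Op 8: C1 write [C1 write: already M (modified), no change] -> [I,M,I]
Op 9: C0 read [C0 read from I: others=['C1=M'] -> C0=S, others downsized to S] -> [S,S,I]
  -> First S state at op 9; remaining ops need not be traced.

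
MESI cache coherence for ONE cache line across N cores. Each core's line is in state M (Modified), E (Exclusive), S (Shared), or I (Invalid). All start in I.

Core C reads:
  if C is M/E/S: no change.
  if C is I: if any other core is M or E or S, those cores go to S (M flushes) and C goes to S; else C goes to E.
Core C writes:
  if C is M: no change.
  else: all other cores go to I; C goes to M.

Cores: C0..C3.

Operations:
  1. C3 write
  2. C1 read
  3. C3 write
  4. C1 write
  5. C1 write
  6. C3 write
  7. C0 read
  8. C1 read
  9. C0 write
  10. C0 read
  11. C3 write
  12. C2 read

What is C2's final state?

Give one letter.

Answer: S

Derivation:
Op 1: C3 write [C3 write: invalidate none -> C3=M] -> [I,I,I,M]
Op 2: C1 read [C1 read from I: others=['C3=M'] -> C1=S, others downsized to S] -> [I,S,I,S]
Op 3: C3 write [C3 write: invalidate ['C1=S'] -> C3=M] -> [I,I,I,M]
Op 4: C1 write [C1 write: invalidate ['C3=M'] -> C1=M] -> [I,M,I,I]
Op 5: C1 write [C1 write: already M (modified), no change] -> [I,M,I,I]
Op 6: C3 write [C3 write: invalidate ['C1=M'] -> C3=M] -> [I,I,I,M]
Op 7: C0 read [C0 read from I: others=['C3=M'] -> C0=S, others downsized to S] -> [S,I,I,S]
Op 8: C1 read [C1 read from I: others=['C0=S', 'C3=S'] -> C1=S, others downsized to S] -> [S,S,I,S]
Op 9: C0 write [C0 write: invalidate ['C1=S', 'C3=S'] -> C0=M] -> [M,I,I,I]
Op 10: C0 read [C0 read: already in M, no change] -> [M,I,I,I]
Op 11: C3 write [C3 write: invalidate ['C0=M'] -> C3=M] -> [I,I,I,M]
Op 12: C2 read [C2 read from I: others=['C3=M'] -> C2=S, others downsized to S] -> [I,I,S,S]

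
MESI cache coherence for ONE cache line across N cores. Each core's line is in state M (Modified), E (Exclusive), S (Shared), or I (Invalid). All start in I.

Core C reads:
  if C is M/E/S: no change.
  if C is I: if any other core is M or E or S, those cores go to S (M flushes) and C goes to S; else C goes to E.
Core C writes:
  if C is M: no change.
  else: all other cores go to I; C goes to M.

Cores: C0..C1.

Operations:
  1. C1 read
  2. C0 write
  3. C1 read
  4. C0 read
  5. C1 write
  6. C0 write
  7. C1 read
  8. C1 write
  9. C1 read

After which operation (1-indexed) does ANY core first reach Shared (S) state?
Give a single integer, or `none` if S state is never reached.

Answer: 3

Derivation:
Op 1: C1 read [C1 read from I: no other sharers -> C1=E (exclusive)] -> [I,E]
Op 2: C0 write [C0 write: invalidate ['C1=E'] -> C0=M] -> [M,I]
Op 3: C1 read [C1 read from I: others=['C0=M'] -> C1=S, others downsized to S] -> [S,S]
  -> First S state at op 3; remaining ops need not be traced.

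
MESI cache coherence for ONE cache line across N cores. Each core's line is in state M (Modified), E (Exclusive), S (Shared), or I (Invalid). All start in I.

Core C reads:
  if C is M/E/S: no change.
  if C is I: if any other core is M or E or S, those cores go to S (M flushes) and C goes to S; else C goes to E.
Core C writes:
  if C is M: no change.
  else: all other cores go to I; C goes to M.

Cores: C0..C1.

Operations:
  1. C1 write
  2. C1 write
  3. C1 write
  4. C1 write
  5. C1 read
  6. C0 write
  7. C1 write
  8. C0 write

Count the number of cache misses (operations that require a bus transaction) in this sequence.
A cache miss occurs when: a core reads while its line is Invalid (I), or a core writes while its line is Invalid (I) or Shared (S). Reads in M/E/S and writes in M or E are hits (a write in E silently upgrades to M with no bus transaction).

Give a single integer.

Op 1: C1 write [C1 write: invalidate none -> C1=M] -> [I,M] [MISS #1: write from I]
Op 2: C1 write [C1 write: already M (modified), no change] -> [I,M] [hit: write from M]
Op 3: C1 write [C1 write: already M (modified), no change] -> [I,M] [hit: write from M]
Op 4: C1 write [C1 write: already M (modified), no change] -> [I,M] [hit: write from M]
Op 5: C1 read [C1 read: already in M, no change] -> [I,M] [hit: read from M]
Op 6: C0 write [C0 write: invalidate ['C1=M'] -> C0=M] -> [M,I] [MISS #2: write from I]
Op 7: C1 write [C1 write: invalidate ['C0=M'] -> C1=M] -> [I,M] [MISS #3: write from I]
Op 8: C0 write [C0 write: invalidate ['C1=M'] -> C0=M] -> [M,I] [MISS #4: write from I]

Answer: 4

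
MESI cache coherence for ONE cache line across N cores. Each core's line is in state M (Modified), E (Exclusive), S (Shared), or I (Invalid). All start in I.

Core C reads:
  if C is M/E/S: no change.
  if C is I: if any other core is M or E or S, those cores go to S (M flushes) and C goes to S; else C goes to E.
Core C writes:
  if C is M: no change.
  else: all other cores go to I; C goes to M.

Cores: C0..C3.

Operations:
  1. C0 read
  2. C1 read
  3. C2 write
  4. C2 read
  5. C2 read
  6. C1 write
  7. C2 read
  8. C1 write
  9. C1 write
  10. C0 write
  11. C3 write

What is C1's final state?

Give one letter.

Answer: I

Derivation:
Op 1: C0 read [C0 read from I: no other sharers -> C0=E (exclusive)] -> [E,I,I,I]
Op 2: C1 read [C1 read from I: others=['C0=E'] -> C1=S, others downsized to S] -> [S,S,I,I]
Op 3: C2 write [C2 write: invalidate ['C0=S', 'C1=S'] -> C2=M] -> [I,I,M,I]
Op 4: C2 read [C2 read: already in M, no change] -> [I,I,M,I]
Op 5: C2 read [C2 read: already in M, no change] -> [I,I,M,I]
Op 6: C1 write [C1 write: invalidate ['C2=M'] -> C1=M] -> [I,M,I,I]
Op 7: C2 read [C2 read from I: others=['C1=M'] -> C2=S, others downsized to S] -> [I,S,S,I]
Op 8: C1 write [C1 write: invalidate ['C2=S'] -> C1=M] -> [I,M,I,I]
Op 9: C1 write [C1 write: already M (modified), no change] -> [I,M,I,I]
Op 10: C0 write [C0 write: invalidate ['C1=M'] -> C0=M] -> [M,I,I,I]
Op 11: C3 write [C3 write: invalidate ['C0=M'] -> C3=M] -> [I,I,I,M]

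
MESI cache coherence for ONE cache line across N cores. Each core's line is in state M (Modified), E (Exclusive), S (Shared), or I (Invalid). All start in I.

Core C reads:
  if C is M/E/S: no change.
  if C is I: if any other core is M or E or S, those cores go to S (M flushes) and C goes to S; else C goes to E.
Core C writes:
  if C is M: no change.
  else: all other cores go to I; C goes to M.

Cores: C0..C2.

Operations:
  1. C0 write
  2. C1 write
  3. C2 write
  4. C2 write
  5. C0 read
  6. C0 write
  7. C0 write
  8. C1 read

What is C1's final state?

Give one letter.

Answer: S

Derivation:
Op 1: C0 write [C0 write: invalidate none -> C0=M] -> [M,I,I]
Op 2: C1 write [C1 write: invalidate ['C0=M'] -> C1=M] -> [I,M,I]
Op 3: C2 write [C2 write: invalidate ['C1=M'] -> C2=M] -> [I,I,M]
Op 4: C2 write [C2 write: already M (modified), no change] -> [I,I,M]
Op 5: C0 read [C0 read from I: others=['C2=M'] -> C0=S, others downsized to S] -> [S,I,S]
Op 6: C0 write [C0 write: invalidate ['C2=S'] -> C0=M] -> [M,I,I]
Op 7: C0 write [C0 write: already M (modified), no change] -> [M,I,I]
Op 8: C1 read [C1 read from I: others=['C0=M'] -> C1=S, others downsized to S] -> [S,S,I]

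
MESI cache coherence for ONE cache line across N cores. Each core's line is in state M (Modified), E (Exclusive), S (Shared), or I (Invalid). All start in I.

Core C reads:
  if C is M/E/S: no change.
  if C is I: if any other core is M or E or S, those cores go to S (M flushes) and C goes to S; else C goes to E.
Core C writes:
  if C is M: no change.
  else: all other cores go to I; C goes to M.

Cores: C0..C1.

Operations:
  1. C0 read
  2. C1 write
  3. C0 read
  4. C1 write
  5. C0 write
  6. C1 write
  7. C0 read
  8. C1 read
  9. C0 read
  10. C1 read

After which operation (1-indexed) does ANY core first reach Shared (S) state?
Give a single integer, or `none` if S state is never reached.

Answer: 3

Derivation:
Op 1: C0 read [C0 read from I: no other sharers -> C0=E (exclusive)] -> [E,I]
Op 2: C1 write [C1 write: invalidate ['C0=E'] -> C1=M] -> [I,M]
Op 3: C0 read [C0 read from I: others=['C1=M'] -> C0=S, others downsized to S] -> [S,S]
  -> First S state at op 3; remaining ops need not be traced.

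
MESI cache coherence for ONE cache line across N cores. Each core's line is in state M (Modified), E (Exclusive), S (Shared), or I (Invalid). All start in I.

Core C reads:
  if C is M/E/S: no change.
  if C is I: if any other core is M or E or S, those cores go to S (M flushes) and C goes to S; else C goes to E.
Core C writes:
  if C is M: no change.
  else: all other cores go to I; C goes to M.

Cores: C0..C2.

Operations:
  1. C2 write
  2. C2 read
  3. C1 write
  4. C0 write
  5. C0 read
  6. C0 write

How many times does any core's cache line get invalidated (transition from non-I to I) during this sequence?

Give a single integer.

Answer: 2

Derivation:
Op 1: C2 write [C2 write: invalidate none -> C2=M] -> [I,I,M] (invalidations this op: 0; running total: 0)
Op 2: C2 read [C2 read: already in M, no change] -> [I,I,M] (invalidations this op: 0; running total: 0)
Op 3: C1 write [C1 write: invalidate ['C2=M'] -> C1=M] -> [I,M,I] (invalidations this op: 1; running total: 1)
Op 4: C0 write [C0 write: invalidate ['C1=M'] -> C0=M] -> [M,I,I] (invalidations this op: 1; running total: 2)
Op 5: C0 read [C0 read: already in M, no change] -> [M,I,I] (invalidations this op: 0; running total: 2)
Op 6: C0 write [C0 write: already M (modified), no change] -> [M,I,I] (invalidations this op: 0; running total: 2)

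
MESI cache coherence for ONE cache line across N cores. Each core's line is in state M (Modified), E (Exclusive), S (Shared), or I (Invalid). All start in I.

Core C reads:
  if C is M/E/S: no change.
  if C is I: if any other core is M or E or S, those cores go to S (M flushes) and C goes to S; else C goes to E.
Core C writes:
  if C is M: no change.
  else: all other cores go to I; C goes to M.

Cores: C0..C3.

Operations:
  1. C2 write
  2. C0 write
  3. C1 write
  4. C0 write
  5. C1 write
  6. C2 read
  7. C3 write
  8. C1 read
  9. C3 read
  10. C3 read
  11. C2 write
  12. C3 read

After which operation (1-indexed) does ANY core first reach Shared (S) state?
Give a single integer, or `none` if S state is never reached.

Answer: 6

Derivation:
Op 1: C2 write [C2 write: invalidate none -> C2=M] -> [I,I,M,I]
Op 2: C0 write [C0 write: invalidate ['C2=M'] -> C0=M] -> [M,I,I,I]
Op 3: C1 write [C1 write: invalidate ['C0=M'] -> C1=M] -> [I,M,I,I]
Op 4: C0 write [C0 write: invalidate ['C1=M'] -> C0=M] -> [M,I,I,I]
Op 5: C1 write [C1 write: invalidate ['C0=M'] -> C1=M] -> [I,M,I,I]
Op 6: C2 read [C2 read from I: others=['C1=M'] -> C2=S, others downsized to S] -> [I,S,S,I]
  -> First S state at op 6; remaining ops need not be traced.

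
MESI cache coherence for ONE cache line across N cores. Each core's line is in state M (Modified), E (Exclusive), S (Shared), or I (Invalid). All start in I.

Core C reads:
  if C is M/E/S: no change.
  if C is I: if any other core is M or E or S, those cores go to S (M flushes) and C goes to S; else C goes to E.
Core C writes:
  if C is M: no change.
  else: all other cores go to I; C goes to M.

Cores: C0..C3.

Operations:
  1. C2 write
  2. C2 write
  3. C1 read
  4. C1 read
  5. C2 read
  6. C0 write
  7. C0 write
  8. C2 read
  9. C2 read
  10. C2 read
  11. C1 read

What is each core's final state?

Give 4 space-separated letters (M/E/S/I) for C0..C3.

Answer: S S S I

Derivation:
Op 1: C2 write [C2 write: invalidate none -> C2=M] -> [I,I,M,I]
Op 2: C2 write [C2 write: already M (modified), no change] -> [I,I,M,I]
Op 3: C1 read [C1 read from I: others=['C2=M'] -> C1=S, others downsized to S] -> [I,S,S,I]
Op 4: C1 read [C1 read: already in S, no change] -> [I,S,S,I]
Op 5: C2 read [C2 read: already in S, no change] -> [I,S,S,I]
Op 6: C0 write [C0 write: invalidate ['C1=S', 'C2=S'] -> C0=M] -> [M,I,I,I]
Op 7: C0 write [C0 write: already M (modified), no change] -> [M,I,I,I]
Op 8: C2 read [C2 read from I: others=['C0=M'] -> C2=S, others downsized to S] -> [S,I,S,I]
Op 9: C2 read [C2 read: already in S, no change] -> [S,I,S,I]
Op 10: C2 read [C2 read: already in S, no change] -> [S,I,S,I]
Op 11: C1 read [C1 read from I: others=['C0=S', 'C2=S'] -> C1=S, others downsized to S] -> [S,S,S,I]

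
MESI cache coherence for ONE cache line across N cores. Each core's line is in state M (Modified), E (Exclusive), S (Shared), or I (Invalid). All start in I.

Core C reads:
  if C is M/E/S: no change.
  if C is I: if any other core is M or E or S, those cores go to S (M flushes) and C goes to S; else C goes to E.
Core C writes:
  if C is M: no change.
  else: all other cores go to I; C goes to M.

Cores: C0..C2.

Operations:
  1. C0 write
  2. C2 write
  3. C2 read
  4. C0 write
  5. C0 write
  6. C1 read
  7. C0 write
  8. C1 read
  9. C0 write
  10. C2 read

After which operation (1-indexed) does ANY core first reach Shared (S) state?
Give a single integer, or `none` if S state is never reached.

Answer: 6

Derivation:
Op 1: C0 write [C0 write: invalidate none -> C0=M] -> [M,I,I]
Op 2: C2 write [C2 write: invalidate ['C0=M'] -> C2=M] -> [I,I,M]
Op 3: C2 read [C2 read: already in M, no change] -> [I,I,M]
Op 4: C0 write [C0 write: invalidate ['C2=M'] -> C0=M] -> [M,I,I]
Op 5: C0 write [C0 write: already M (modified), no change] -> [M,I,I]
Op 6: C1 read [C1 read from I: others=['C0=M'] -> C1=S, others downsized to S] -> [S,S,I]
  -> First S state at op 6; remaining ops need not be traced.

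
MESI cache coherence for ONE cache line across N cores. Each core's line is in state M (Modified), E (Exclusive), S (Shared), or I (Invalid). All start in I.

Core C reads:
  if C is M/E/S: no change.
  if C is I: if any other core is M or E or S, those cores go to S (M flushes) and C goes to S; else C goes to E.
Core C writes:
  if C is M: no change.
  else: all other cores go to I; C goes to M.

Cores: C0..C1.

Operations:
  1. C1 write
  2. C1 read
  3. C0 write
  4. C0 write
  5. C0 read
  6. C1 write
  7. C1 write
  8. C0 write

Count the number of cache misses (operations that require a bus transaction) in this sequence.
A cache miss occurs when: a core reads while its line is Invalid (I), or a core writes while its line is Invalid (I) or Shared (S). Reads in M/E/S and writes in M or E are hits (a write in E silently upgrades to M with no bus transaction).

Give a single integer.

Answer: 4

Derivation:
Op 1: C1 write [C1 write: invalidate none -> C1=M] -> [I,M] [MISS #1: write from I]
Op 2: C1 read [C1 read: already in M, no change] -> [I,M] [hit: read from M]
Op 3: C0 write [C0 write: invalidate ['C1=M'] -> C0=M] -> [M,I] [MISS #2: write from I]
Op 4: C0 write [C0 write: already M (modified), no change] -> [M,I] [hit: write from M]
Op 5: C0 read [C0 read: already in M, no change] -> [M,I] [hit: read from M]
Op 6: C1 write [C1 write: invalidate ['C0=M'] -> C1=M] -> [I,M] [MISS #3: write from I]
Op 7: C1 write [C1 write: already M (modified), no change] -> [I,M] [hit: write from M]
Op 8: C0 write [C0 write: invalidate ['C1=M'] -> C0=M] -> [M,I] [MISS #4: write from I]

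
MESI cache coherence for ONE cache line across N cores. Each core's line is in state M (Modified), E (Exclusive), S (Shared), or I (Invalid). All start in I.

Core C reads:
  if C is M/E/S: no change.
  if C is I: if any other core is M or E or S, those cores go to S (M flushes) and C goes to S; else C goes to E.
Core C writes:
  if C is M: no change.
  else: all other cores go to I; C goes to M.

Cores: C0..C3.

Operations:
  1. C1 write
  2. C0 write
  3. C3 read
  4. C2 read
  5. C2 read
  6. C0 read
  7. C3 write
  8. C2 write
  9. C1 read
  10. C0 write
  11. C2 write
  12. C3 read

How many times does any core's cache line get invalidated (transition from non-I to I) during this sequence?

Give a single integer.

Op 1: C1 write [C1 write: invalidate none -> C1=M] -> [I,M,I,I] (invalidations this op: 0; running total: 0)
Op 2: C0 write [C0 write: invalidate ['C1=M'] -> C0=M] -> [M,I,I,I] (invalidations this op: 1; running total: 1)
Op 3: C3 read [C3 read from I: others=['C0=M'] -> C3=S, others downsized to S] -> [S,I,I,S] (invalidations this op: 0; running total: 1)
Op 4: C2 read [C2 read from I: others=['C0=S', 'C3=S'] -> C2=S, others downsized to S] -> [S,I,S,S] (invalidations this op: 0; running total: 1)
Op 5: C2 read [C2 read: already in S, no change] -> [S,I,S,S] (invalidations this op: 0; running total: 1)
Op 6: C0 read [C0 read: already in S, no change] -> [S,I,S,S] (invalidations this op: 0; running total: 1)
Op 7: C3 write [C3 write: invalidate ['C0=S', 'C2=S'] -> C3=M] -> [I,I,I,M] (invalidations this op: 2; running total: 3)
Op 8: C2 write [C2 write: invalidate ['C3=M'] -> C2=M] -> [I,I,M,I] (invalidations this op: 1; running total: 4)
Op 9: C1 read [C1 read from I: others=['C2=M'] -> C1=S, others downsized to S] -> [I,S,S,I] (invalidations this op: 0; running total: 4)
Op 10: C0 write [C0 write: invalidate ['C1=S', 'C2=S'] -> C0=M] -> [M,I,I,I] (invalidations this op: 2; running total: 6)
Op 11: C2 write [C2 write: invalidate ['C0=M'] -> C2=M] -> [I,I,M,I] (invalidations this op: 1; running total: 7)
Op 12: C3 read [C3 read from I: others=['C2=M'] -> C3=S, others downsized to S] -> [I,I,S,S] (invalidations this op: 0; running total: 7)

Answer: 7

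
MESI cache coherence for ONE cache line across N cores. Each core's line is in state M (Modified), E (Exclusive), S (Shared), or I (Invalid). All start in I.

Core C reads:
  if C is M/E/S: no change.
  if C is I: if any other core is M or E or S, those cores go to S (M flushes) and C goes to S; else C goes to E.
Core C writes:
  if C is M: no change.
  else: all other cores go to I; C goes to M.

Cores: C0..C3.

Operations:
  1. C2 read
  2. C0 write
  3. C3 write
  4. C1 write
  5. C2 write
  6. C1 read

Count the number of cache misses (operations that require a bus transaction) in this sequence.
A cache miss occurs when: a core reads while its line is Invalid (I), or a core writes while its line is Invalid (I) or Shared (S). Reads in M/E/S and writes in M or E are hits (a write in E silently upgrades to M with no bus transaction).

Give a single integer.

Op 1: C2 read [C2 read from I: no other sharers -> C2=E (exclusive)] -> [I,I,E,I] [MISS #1: read from I]
Op 2: C0 write [C0 write: invalidate ['C2=E'] -> C0=M] -> [M,I,I,I] [MISS #2: write from I]
Op 3: C3 write [C3 write: invalidate ['C0=M'] -> C3=M] -> [I,I,I,M] [MISS #3: write from I]
Op 4: C1 write [C1 write: invalidate ['C3=M'] -> C1=M] -> [I,M,I,I] [MISS #4: write from I]
Op 5: C2 write [C2 write: invalidate ['C1=M'] -> C2=M] -> [I,I,M,I] [MISS #5: write from I]
Op 6: C1 read [C1 read from I: others=['C2=M'] -> C1=S, others downsized to S] -> [I,S,S,I] [MISS #6: read from I]

Answer: 6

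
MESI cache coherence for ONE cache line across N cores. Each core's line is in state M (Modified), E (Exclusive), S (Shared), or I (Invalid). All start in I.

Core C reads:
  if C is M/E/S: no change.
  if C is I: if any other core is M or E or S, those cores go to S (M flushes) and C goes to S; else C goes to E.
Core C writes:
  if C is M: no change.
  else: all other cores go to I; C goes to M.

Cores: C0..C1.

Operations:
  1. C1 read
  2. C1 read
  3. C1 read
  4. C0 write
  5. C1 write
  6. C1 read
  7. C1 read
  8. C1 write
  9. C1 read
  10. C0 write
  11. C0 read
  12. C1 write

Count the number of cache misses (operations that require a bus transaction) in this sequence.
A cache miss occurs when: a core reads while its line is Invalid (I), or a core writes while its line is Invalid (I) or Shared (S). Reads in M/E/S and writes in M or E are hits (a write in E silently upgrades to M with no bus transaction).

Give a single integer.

Op 1: C1 read [C1 read from I: no other sharers -> C1=E (exclusive)] -> [I,E] [MISS #1: read from I]
Op 2: C1 read [C1 read: already in E, no change] -> [I,E] [hit: read from E]
Op 3: C1 read [C1 read: already in E, no change] -> [I,E] [hit: read from E]
Op 4: C0 write [C0 write: invalidate ['C1=E'] -> C0=M] -> [M,I] [MISS #2: write from I]
Op 5: C1 write [C1 write: invalidate ['C0=M'] -> C1=M] -> [I,M] [MISS #3: write from I]
Op 6: C1 read [C1 read: already in M, no change] -> [I,M] [hit: read from M]
Op 7: C1 read [C1 read: already in M, no change] -> [I,M] [hit: read from M]
Op 8: C1 write [C1 write: already M (modified), no change] -> [I,M] [hit: write from M]
Op 9: C1 read [C1 read: already in M, no change] -> [I,M] [hit: read from M]
Op 10: C0 write [C0 write: invalidate ['C1=M'] -> C0=M] -> [M,I] [MISS #4: write from I]
Op 11: C0 read [C0 read: already in M, no change] -> [M,I] [hit: read from M]
Op 12: C1 write [C1 write: invalidate ['C0=M'] -> C1=M] -> [I,M] [MISS #5: write from I]

Answer: 5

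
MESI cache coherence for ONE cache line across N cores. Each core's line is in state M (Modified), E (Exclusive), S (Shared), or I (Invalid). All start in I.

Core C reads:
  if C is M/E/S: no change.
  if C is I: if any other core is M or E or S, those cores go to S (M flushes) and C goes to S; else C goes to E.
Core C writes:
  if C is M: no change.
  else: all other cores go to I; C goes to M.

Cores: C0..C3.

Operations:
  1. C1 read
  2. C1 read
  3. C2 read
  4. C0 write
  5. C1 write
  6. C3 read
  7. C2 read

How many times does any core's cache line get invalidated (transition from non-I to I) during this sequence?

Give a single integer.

Answer: 3

Derivation:
Op 1: C1 read [C1 read from I: no other sharers -> C1=E (exclusive)] -> [I,E,I,I] (invalidations this op: 0; running total: 0)
Op 2: C1 read [C1 read: already in E, no change] -> [I,E,I,I] (invalidations this op: 0; running total: 0)
Op 3: C2 read [C2 read from I: others=['C1=E'] -> C2=S, others downsized to S] -> [I,S,S,I] (invalidations this op: 0; running total: 0)
Op 4: C0 write [C0 write: invalidate ['C1=S', 'C2=S'] -> C0=M] -> [M,I,I,I] (invalidations this op: 2; running total: 2)
Op 5: C1 write [C1 write: invalidate ['C0=M'] -> C1=M] -> [I,M,I,I] (invalidations this op: 1; running total: 3)
Op 6: C3 read [C3 read from I: others=['C1=M'] -> C3=S, others downsized to S] -> [I,S,I,S] (invalidations this op: 0; running total: 3)
Op 7: C2 read [C2 read from I: others=['C1=S', 'C3=S'] -> C2=S, others downsized to S] -> [I,S,S,S] (invalidations this op: 0; running total: 3)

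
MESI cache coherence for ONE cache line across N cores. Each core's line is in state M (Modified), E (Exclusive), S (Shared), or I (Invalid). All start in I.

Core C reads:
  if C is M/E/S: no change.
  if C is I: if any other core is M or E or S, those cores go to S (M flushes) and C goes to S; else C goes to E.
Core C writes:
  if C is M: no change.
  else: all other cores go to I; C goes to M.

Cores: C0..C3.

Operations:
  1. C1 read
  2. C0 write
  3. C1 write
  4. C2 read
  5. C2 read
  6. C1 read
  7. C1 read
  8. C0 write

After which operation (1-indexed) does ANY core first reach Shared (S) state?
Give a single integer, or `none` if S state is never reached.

Op 1: C1 read [C1 read from I: no other sharers -> C1=E (exclusive)] -> [I,E,I,I]
Op 2: C0 write [C0 write: invalidate ['C1=E'] -> C0=M] -> [M,I,I,I]
Op 3: C1 write [C1 write: invalidate ['C0=M'] -> C1=M] -> [I,M,I,I]
Op 4: C2 read [C2 read from I: others=['C1=M'] -> C2=S, others downsized to S] -> [I,S,S,I]
  -> First S state at op 4; remaining ops need not be traced.

Answer: 4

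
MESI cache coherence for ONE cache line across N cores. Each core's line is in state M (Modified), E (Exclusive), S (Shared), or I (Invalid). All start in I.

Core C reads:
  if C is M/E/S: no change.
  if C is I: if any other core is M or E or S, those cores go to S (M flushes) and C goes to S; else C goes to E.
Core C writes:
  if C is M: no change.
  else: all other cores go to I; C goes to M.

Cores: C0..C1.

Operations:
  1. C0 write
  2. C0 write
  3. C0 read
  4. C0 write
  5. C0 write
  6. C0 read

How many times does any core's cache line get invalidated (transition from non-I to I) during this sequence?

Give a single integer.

Answer: 0

Derivation:
Op 1: C0 write [C0 write: invalidate none -> C0=M] -> [M,I] (invalidations this op: 0; running total: 0)
Op 2: C0 write [C0 write: already M (modified), no change] -> [M,I] (invalidations this op: 0; running total: 0)
Op 3: C0 read [C0 read: already in M, no change] -> [M,I] (invalidations this op: 0; running total: 0)
Op 4: C0 write [C0 write: already M (modified), no change] -> [M,I] (invalidations this op: 0; running total: 0)
Op 5: C0 write [C0 write: already M (modified), no change] -> [M,I] (invalidations this op: 0; running total: 0)
Op 6: C0 read [C0 read: already in M, no change] -> [M,I] (invalidations this op: 0; running total: 0)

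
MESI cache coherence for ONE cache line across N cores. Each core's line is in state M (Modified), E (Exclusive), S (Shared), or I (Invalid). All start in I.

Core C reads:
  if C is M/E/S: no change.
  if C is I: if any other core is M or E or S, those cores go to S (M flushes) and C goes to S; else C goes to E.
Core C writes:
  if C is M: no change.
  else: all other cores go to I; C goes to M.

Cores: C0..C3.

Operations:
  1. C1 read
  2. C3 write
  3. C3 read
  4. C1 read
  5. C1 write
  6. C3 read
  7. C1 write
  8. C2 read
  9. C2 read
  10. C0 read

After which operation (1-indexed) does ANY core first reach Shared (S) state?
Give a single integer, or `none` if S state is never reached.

Op 1: C1 read [C1 read from I: no other sharers -> C1=E (exclusive)] -> [I,E,I,I]
Op 2: C3 write [C3 write: invalidate ['C1=E'] -> C3=M] -> [I,I,I,M]
Op 3: C3 read [C3 read: already in M, no change] -> [I,I,I,M]
Op 4: C1 read [C1 read from I: others=['C3=M'] -> C1=S, others downsized to S] -> [I,S,I,S]
  -> First S state at op 4; remaining ops need not be traced.

Answer: 4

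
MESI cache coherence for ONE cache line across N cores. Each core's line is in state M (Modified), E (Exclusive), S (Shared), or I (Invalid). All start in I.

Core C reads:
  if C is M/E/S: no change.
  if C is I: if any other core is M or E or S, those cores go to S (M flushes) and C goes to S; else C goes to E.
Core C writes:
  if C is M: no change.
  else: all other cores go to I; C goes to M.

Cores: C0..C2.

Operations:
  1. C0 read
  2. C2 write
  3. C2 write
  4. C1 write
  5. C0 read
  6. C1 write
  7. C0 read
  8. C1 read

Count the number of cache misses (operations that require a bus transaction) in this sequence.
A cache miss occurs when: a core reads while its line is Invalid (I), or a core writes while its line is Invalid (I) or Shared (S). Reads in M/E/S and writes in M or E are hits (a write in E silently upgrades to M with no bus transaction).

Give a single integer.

Answer: 6

Derivation:
Op 1: C0 read [C0 read from I: no other sharers -> C0=E (exclusive)] -> [E,I,I] [MISS #1: read from I]
Op 2: C2 write [C2 write: invalidate ['C0=E'] -> C2=M] -> [I,I,M] [MISS #2: write from I]
Op 3: C2 write [C2 write: already M (modified), no change] -> [I,I,M] [hit: write from M]
Op 4: C1 write [C1 write: invalidate ['C2=M'] -> C1=M] -> [I,M,I] [MISS #3: write from I]
Op 5: C0 read [C0 read from I: others=['C1=M'] -> C0=S, others downsized to S] -> [S,S,I] [MISS #4: read from I]
Op 6: C1 write [C1 write: invalidate ['C0=S'] -> C1=M] -> [I,M,I] [MISS #5: write from S]
Op 7: C0 read [C0 read from I: others=['C1=M'] -> C0=S, others downsized to S] -> [S,S,I] [MISS #6: read from I]
Op 8: C1 read [C1 read: already in S, no change] -> [S,S,I] [hit: read from S]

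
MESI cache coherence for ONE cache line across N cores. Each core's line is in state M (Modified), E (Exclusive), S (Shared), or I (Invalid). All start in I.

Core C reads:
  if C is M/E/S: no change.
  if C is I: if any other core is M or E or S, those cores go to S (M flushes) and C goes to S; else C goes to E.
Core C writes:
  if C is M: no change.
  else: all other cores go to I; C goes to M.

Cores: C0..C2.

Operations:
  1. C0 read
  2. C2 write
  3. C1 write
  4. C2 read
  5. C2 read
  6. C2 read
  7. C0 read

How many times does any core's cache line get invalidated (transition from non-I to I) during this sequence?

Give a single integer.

Answer: 2

Derivation:
Op 1: C0 read [C0 read from I: no other sharers -> C0=E (exclusive)] -> [E,I,I] (invalidations this op: 0; running total: 0)
Op 2: C2 write [C2 write: invalidate ['C0=E'] -> C2=M] -> [I,I,M] (invalidations this op: 1; running total: 1)
Op 3: C1 write [C1 write: invalidate ['C2=M'] -> C1=M] -> [I,M,I] (invalidations this op: 1; running total: 2)
Op 4: C2 read [C2 read from I: others=['C1=M'] -> C2=S, others downsized to S] -> [I,S,S] (invalidations this op: 0; running total: 2)
Op 5: C2 read [C2 read: already in S, no change] -> [I,S,S] (invalidations this op: 0; running total: 2)
Op 6: C2 read [C2 read: already in S, no change] -> [I,S,S] (invalidations this op: 0; running total: 2)
Op 7: C0 read [C0 read from I: others=['C1=S', 'C2=S'] -> C0=S, others downsized to S] -> [S,S,S] (invalidations this op: 0; running total: 2)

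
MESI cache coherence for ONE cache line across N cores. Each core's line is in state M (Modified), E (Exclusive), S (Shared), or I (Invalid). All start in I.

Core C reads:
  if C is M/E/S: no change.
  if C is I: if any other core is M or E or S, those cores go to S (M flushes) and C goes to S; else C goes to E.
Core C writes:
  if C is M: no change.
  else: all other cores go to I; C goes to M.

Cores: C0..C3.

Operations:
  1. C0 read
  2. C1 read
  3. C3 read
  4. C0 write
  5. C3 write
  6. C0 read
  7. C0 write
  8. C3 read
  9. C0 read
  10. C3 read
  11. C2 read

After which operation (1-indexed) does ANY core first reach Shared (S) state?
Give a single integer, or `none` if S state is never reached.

Op 1: C0 read [C0 read from I: no other sharers -> C0=E (exclusive)] -> [E,I,I,I]
Op 2: C1 read [C1 read from I: others=['C0=E'] -> C1=S, others downsized to S] -> [S,S,I,I]
  -> First S state at op 2; remaining ops need not be traced.

Answer: 2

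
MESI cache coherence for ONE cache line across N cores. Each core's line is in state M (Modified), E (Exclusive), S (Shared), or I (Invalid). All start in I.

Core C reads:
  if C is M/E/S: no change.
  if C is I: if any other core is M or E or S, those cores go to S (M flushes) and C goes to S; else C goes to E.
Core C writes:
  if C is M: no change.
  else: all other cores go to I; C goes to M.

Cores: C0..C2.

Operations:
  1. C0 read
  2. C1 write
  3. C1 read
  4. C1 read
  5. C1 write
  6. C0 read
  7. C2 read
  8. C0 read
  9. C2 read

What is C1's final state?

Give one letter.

Answer: S

Derivation:
Op 1: C0 read [C0 read from I: no other sharers -> C0=E (exclusive)] -> [E,I,I]
Op 2: C1 write [C1 write: invalidate ['C0=E'] -> C1=M] -> [I,M,I]
Op 3: C1 read [C1 read: already in M, no change] -> [I,M,I]
Op 4: C1 read [C1 read: already in M, no change] -> [I,M,I]
Op 5: C1 write [C1 write: already M (modified), no change] -> [I,M,I]
Op 6: C0 read [C0 read from I: others=['C1=M'] -> C0=S, others downsized to S] -> [S,S,I]
Op 7: C2 read [C2 read from I: others=['C0=S', 'C1=S'] -> C2=S, others downsized to S] -> [S,S,S]
Op 8: C0 read [C0 read: already in S, no change] -> [S,S,S]
Op 9: C2 read [C2 read: already in S, no change] -> [S,S,S]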